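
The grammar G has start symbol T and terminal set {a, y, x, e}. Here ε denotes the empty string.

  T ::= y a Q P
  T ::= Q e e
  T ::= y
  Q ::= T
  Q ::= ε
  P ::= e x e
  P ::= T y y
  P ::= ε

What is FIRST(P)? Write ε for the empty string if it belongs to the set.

FIRST(T): from T::=y a Q P we get {y}; from T::=Q e e we get {e, y}; from T::=y we get {y}. So FIRST(T) = {e, y}.
FIRST(Q): from Q::=T we get {e, y}; from Q::=ε we get {ε}. So FIRST(Q) = {ε, e, y}.
FIRST(P): from P::=e x e we get {e}; from P::=T y y we get {e, y}; from P::=ε we get {ε}. So FIRST(P) = {ε, e, y}.

{ε, e, y}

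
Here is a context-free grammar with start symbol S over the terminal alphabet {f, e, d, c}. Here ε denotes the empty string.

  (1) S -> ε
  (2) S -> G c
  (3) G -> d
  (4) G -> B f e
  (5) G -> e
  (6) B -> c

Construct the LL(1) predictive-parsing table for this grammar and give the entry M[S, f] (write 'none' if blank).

FIRST(B) = {c}
FIRST(G) = {c, d, e}  (via B f e)
FIRST(S) = {ε, c, d, e}  (via G c)
FOLLOW(S) includes $ since S is the start symbol.
FOLLOW(S): S appears on no right-hand side. Thus FOLLOW(S) = {$}.
For S -> ε: FIRST(ε) = {ε}, so it goes in M[S, t] for t ∈ {}; since ε ∈ FIRST, also for every t ∈ FOLLOW(S) = {$}.
For S -> G c: FIRST(G c) = {c, d, e}, so it goes in M[S, t] for t ∈ {c, d, e}.
None of these place a production in M[S, f].

none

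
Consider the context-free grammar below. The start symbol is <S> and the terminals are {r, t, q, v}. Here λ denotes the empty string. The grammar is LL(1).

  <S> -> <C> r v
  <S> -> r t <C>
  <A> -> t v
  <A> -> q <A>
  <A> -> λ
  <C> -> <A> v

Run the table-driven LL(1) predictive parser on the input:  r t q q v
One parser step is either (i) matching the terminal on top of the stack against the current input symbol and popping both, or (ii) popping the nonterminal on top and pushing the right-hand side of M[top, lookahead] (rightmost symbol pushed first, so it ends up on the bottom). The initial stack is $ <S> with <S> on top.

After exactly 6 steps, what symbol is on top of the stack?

     Stack      Input        Action
  1  $ <S>      r t q q v $  expand <S> -> r t <C>
  2  $ <C> t r  r t q q v $  match r
  3  $ <C> t    t q q v $    match t
  4  $ <C>      q q v $      expand <C> -> <A> v
  5  $ v <A>    q q v $      expand <A> -> q <A>
  6  $ v <A> q  q q v $      match q
Stack after step 6: $ v <A> (top = <A>).

<A>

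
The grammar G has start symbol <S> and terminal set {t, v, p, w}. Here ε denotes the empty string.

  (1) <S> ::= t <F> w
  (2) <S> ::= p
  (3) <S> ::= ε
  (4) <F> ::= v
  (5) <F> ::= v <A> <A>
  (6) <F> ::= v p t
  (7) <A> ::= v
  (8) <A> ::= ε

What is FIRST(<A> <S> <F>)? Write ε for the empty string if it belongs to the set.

FIRST(<S>) = {ε, p, t}
FIRST(<F>) = {v}
FIRST(<A>) = {ε, v}
FIRST(<A> <S> <F>): take FIRST of each symbol in turn, carrying on past any symbol whose FIRST contains ε; result {p, t, v}.

{p, t, v}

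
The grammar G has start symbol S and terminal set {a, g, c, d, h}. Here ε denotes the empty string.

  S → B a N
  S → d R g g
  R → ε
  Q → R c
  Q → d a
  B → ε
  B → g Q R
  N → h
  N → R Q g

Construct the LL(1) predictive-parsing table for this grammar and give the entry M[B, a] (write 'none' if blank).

B → ε

FIRST(R): from R→ε we get {ε}. So FIRST(R) = {ε}.
FIRST(B): from B→ε we get {ε}; from B→g Q R we get {g}. So FIRST(B) = {ε, g}.
FIRST(S): from S→B a N we get {a, g}; from S→d R g g we get {d}. So FIRST(S) = {a, d, g}.
FIRST(Q): from Q→R c we get {c}; from Q→d a we get {d}. So FIRST(Q) = {c, d}.
FIRST(N): from N→h we get {h}; from N→R Q g we get {c, d}. So FIRST(N) = {c, d, h}.
FOLLOW(S) includes $ since S is the start symbol.
FOLLOW(B): in S→B a N, B is followed by a N with FIRST {a}. Thus FOLLOW(B) = {a}.
For B → ε: FIRST(ε) = {ε}, so it goes in M[B, t] for t ∈ {}; since ε ∈ FIRST, also for every t ∈ FOLLOW(B) = {a}.
For B → g Q R: FIRST(g Q R) = {g}, so it goes in M[B, t] for t ∈ {g}.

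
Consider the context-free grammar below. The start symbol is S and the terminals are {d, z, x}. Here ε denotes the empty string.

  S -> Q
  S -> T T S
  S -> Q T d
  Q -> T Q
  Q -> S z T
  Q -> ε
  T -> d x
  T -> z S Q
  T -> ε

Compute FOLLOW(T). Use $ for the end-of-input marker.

{$, d, z}

FIRST(T): from T->d x we get {d}; from T->z S Q we get {z}; from T->ε we get {ε}. So FIRST(T) = {ε, d, z}.
FIRST(S): from S->Q we get {ε, d, z}; from S->T T S we get {ε, d, z}; from S->Q T d we get {d, z}. So FIRST(S) = {ε, d, z}.
FIRST(Q): from Q->T Q we get {ε, d, z}; from Q->S z T we get {d, z}; from Q->ε we get {ε}. So FIRST(Q) = {ε, d, z}.
FOLLOW(S) includes $ since S is the start symbol.
FOLLOW(S): in S->T T S, the suffix after S is empty (adds nothing new); in Q->S z T, S is followed by z T with FIRST {z}; in T->z S Q, S is followed by Q with FIRST {ε, d, z}; in T->z S Q, the suffix after S is nullable, so FOLLOW(S) ⊇ FOLLOW(T) = {$, d, z}. Thus FOLLOW(S) = {$, d, z}.
FOLLOW(Q): in S->Q, the suffix after Q is empty, so FOLLOW(Q) ⊇ FOLLOW(S) = {$, d, z}; in S->Q T d, Q is followed by T d with FIRST {d, z}; in Q->T Q, the suffix after Q is empty (adds nothing new); in T->z S Q, the suffix after Q is empty, so FOLLOW(Q) ⊇ FOLLOW(T) = {$, d, z}. Thus FOLLOW(Q) = {$, d, z}.
FOLLOW(T): in S->T T S (occurrence 1), T is followed by T S with FIRST {ε, d, z}; in S->T T S (occurrence 1), the suffix after T is nullable, so FOLLOW(T) ⊇ FOLLOW(S) = {$, d, z}; in S->T T S (occurrence 2), T is followed by S with FIRST {ε, d, z}; in S->T T S (occurrence 2), the suffix after T is nullable, so FOLLOW(T) ⊇ FOLLOW(S) = {$, d, z}; in S->Q T d, T is followed by d with FIRST {d}; in Q->T Q, T is followed by Q with FIRST {ε, d, z}; in Q->T Q, the suffix after T is nullable, so FOLLOW(T) ⊇ FOLLOW(Q) = {$, d, z}; in Q->S z T, the suffix after T is empty, so FOLLOW(T) ⊇ FOLLOW(Q) = {$, d, z}. Thus FOLLOW(T) = {$, d, z}.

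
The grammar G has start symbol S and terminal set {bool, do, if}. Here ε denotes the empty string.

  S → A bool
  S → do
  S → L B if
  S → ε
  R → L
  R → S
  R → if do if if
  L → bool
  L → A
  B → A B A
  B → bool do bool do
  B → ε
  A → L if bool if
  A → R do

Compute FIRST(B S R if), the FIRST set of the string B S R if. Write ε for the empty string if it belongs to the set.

FIRST(S) = {ε, bool, do, if}  (via A bool, L B if)
FIRST(R) = {ε, bool, do, if}  (via L, S)
FIRST(L) = {bool, do, if}  (via A)
FIRST(A) = {bool, do, if}  (via L if bool if, R do)
FIRST(B) = {ε, bool, do, if}  (via A B A)
FIRST(B S R if): take FIRST of each symbol in turn, carrying on past any symbol whose FIRST contains ε; result {bool, do, if}.

{bool, do, if}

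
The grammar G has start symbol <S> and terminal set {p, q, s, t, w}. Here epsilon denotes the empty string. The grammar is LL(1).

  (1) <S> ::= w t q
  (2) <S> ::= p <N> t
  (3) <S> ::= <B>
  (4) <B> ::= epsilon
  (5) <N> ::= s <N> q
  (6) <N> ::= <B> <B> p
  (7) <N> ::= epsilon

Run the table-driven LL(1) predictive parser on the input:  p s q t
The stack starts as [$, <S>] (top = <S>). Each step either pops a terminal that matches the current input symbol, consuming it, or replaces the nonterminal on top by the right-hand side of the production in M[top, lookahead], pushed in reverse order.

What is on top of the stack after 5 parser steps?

q

step 1: stack=$ <S>  input=p s q t $  — expand <S> ::= p <N> t
step 2: stack=$ t <N> p  input=p s q t $  — match p
step 3: stack=$ t <N>  input=s q t $  — expand <N> ::= s <N> q
step 4: stack=$ t q <N> s  input=s q t $  — match s
step 5: stack=$ t q <N>  input=q t $  — expand <N> ::= epsilon
Stack after step 5: $ t q (top = q).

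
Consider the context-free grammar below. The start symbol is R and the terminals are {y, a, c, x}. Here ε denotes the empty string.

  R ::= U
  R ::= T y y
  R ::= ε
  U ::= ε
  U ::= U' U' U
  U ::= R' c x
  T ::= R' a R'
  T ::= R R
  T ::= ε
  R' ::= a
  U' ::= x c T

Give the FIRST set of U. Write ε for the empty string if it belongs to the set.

{ε, a, x}

FIRST(R'): from R'::=a we get {a}. So FIRST(R') = {a}.
FIRST(U'): from U'::=x c T we get {x}. So FIRST(U') = {x}.
FIRST(U): from U::=ε we get {ε}; from U::=U' U' U we get {x}; from U::=R' c x we get {a}. So FIRST(U) = {ε, a, x}.
FIRST(R): from R::=U we get {ε, a, x}; from R::=T y y we get {a, x, y}; from R::=ε we get {ε}. So FIRST(R) = {ε, a, x, y}.
FIRST(T): from T::=R' a R' we get {a}; from T::=R R we get {ε, a, x, y}; from T::=ε we get {ε}. So FIRST(T) = {ε, a, x, y}.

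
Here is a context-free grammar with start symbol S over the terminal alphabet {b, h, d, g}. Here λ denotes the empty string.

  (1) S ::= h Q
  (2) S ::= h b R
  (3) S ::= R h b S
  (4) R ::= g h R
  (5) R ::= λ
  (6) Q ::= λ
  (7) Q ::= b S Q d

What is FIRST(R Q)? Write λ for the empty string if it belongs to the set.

FIRST(R): from R::=g h R we get {g}; from R::=λ we get {λ}. So FIRST(R) = {λ, g}.
FIRST(Q): from Q::=λ we get {λ}; from Q::=b S Q d we get {b}. So FIRST(Q) = {λ, b}.
FIRST(S): from S::=h Q we get {h}; from S::=h b R we get {h}; from S::=R h b S we get {g, h}. So FIRST(S) = {g, h}.
FIRST(R Q): take FIRST of each symbol in turn, carrying on past any symbol whose FIRST contains λ; result {λ, b, g}.

{λ, b, g}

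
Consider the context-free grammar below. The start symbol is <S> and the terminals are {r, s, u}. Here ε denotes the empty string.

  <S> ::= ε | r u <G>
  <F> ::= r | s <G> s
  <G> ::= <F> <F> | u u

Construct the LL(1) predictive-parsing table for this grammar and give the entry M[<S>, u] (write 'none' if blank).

FIRST(<S>): from <S>::=ε we get {ε}; from <S>::=r u <G> we get {r}. So FIRST(<S>) = {ε, r}.
FIRST(<F>): from <F>::=r we get {r}; from <F>::=s <G> s we get {s}. So FIRST(<F>) = {r, s}.
FIRST(<G>): from <G>::=<F> <F> we get {r, s}; from <G>::=u u we get {u}. So FIRST(<G>) = {r, s, u}.
FOLLOW(<S>) includes $ since <S> is the start symbol.
FOLLOW(<S>): <S> appears on no right-hand side. Thus FOLLOW(<S>) = {$}.
For <S> ::= ε: FIRST(ε) = {ε}, so it goes in M[<S>, t] for t ∈ {}; since ε ∈ FIRST, also for every t ∈ FOLLOW(<S>) = {$}.
For <S> ::= r u <G>: FIRST(r u <G>) = {r}, so it goes in M[<S>, t] for t ∈ {r}.
None of these place a production in M[<S>, u].

none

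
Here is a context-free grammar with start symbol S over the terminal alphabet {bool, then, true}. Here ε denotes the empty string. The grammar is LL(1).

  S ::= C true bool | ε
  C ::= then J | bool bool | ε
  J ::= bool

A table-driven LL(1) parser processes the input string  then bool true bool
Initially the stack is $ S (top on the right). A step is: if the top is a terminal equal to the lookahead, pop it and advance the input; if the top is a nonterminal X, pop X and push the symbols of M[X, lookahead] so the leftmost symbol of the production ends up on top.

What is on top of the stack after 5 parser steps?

true

step 1: stack=$ S  input=then bool true bool $  — expand S ::= C true bool
step 2: stack=$ bool true C  input=then bool true bool $  — expand C ::= then J
step 3: stack=$ bool true J then  input=then bool true bool $  — match then
step 4: stack=$ bool true J  input=bool true bool $  — expand J ::= bool
step 5: stack=$ bool true bool  input=bool true bool $  — match bool
Stack after step 5: $ bool true (top = true).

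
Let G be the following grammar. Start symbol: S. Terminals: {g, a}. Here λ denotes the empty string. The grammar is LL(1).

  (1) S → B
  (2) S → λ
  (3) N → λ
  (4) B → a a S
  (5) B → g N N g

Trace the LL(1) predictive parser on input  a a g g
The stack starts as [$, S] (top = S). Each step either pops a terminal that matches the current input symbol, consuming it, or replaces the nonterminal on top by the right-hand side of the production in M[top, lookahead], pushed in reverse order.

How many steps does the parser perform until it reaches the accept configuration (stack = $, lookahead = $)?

step 1: stack=$ S  input=a a g g $  — expand S → B
step 2: stack=$ B  input=a a g g $  — expand B → a a S
step 3: stack=$ S a a  input=a a g g $  — match a
step 4: stack=$ S a  input=a g g $  — match a
step 5: stack=$ S  input=g g $  — expand S → B
step 6: stack=$ B  input=g g $  — expand B → g N N g
step 7: stack=$ g N N g  input=g g $  — match g
step 8: stack=$ g N N  input=g $  — expand N → λ
step 9: stack=$ g N  input=g $  — expand N → λ
step 10: stack=$ g  input=g $  — match g
Accept reached after 10 steps.

10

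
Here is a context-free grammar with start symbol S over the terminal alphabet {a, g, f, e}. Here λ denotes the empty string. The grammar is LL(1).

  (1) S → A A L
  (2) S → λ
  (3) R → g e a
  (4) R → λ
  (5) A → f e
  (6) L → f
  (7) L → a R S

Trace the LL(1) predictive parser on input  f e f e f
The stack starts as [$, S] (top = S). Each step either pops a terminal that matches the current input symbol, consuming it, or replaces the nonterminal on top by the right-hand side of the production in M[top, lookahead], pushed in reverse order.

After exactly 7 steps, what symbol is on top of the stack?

L

step 1: stack=$ S  input=f e f e f $  — expand S → A A L
step 2: stack=$ L A A  input=f e f e f $  — expand A → f e
step 3: stack=$ L A e f  input=f e f e f $  — match f
step 4: stack=$ L A e  input=e f e f $  — match e
step 5: stack=$ L A  input=f e f $  — expand A → f e
step 6: stack=$ L e f  input=f e f $  — match f
step 7: stack=$ L e  input=e f $  — match e
Stack after step 7: $ L (top = L).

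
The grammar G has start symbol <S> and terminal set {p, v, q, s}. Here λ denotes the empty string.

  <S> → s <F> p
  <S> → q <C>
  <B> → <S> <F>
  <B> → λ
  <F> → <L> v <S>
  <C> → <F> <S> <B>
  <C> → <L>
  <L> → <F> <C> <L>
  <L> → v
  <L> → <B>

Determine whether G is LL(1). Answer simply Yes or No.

FIRST(<S>) = {q, s}
FIRST(<B>) = {λ, q, s}
FIRST(<F>) = {q, s, v}
FIRST(<C>) = {λ, q, s, v}
FIRST(<L>) = {λ, q, s, v}
FOLLOW(<S>) = {$, p, q, s, v}
FOLLOW(<B>) = {$, p, q, s, v}
FOLLOW(<F>) = {$, p, q, s, v}
FOLLOW(<C>) = {$, p, q, s, v}
FOLLOW(<L>) = {$, p, q, s, v}
Cell M[<B>, q] receives both <B> → <S> <F> and <B> → λ — the grammar is not LL(1).

No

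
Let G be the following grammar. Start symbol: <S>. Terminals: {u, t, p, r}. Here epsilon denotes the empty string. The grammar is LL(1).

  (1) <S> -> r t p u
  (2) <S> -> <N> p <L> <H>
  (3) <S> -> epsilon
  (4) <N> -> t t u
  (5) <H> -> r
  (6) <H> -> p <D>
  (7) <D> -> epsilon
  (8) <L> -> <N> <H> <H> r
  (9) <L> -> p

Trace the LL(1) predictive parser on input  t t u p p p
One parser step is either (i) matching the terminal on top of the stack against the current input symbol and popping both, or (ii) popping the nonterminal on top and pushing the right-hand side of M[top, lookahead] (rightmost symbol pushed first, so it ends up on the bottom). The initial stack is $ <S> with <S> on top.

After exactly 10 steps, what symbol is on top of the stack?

      Stack              Input          Action
   1  $ <S>              t t u p p p $  expand <S> -> <N> p <L> <H>
   2  $ <H> <L> p <N>    t t u p p p $  expand <N> -> t t u
   3  $ <H> <L> p u t t  t t u p p p $  match t
   4  $ <H> <L> p u t    t u p p p $    match t
   5  $ <H> <L> p u      u p p p $      match u
   6  $ <H> <L> p        p p p $        match p
   7  $ <H> <L>          p p $          expand <L> -> p
   8  $ <H> p            p p $          match p
   9  $ <H>              p $            expand <H> -> p <D>
  10  $ <D> p            p $            match p
Stack after step 10: $ <D> (top = <D>).

<D>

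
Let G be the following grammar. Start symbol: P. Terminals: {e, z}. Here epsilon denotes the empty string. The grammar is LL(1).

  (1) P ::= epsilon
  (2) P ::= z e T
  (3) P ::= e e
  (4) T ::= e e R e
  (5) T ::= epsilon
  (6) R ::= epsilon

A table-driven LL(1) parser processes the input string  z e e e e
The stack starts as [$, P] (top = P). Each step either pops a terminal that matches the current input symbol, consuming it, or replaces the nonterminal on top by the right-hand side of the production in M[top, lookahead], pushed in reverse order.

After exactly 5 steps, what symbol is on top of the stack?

e

     Stack      Input        Action
  1  $ P        z e e e e $  expand P ::= z e T
  2  $ T e z    z e e e e $  match z
  3  $ T e      e e e e $    match e
  4  $ T        e e e $      expand T ::= e e R e
  5  $ e R e e  e e e $      match e
Stack after step 5: $ e R e (top = e).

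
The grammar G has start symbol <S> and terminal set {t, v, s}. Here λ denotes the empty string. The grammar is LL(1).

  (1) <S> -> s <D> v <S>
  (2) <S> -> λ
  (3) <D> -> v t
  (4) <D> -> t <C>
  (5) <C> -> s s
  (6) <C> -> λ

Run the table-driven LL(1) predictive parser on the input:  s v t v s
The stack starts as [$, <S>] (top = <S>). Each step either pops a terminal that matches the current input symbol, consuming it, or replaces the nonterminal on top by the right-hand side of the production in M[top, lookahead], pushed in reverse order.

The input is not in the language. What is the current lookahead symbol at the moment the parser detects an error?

     Stack          Input        Action
  1  $ <S>          s v t v s $  expand <S> -> s <D> v <S>
  2  $ <S> v <D> s  s v t v s $  match s
  3  $ <S> v <D>    v t v s $    expand <D> -> v t
  4  $ <S> v t v    v t v s $    match v
  5  $ <S> v t      t v s $      match t
  6  $ <S> v        v s $        match v
  7  $ <S>          s $          expand <S> -> s <D> v <S>
  8  $ <S> v <D> s  s $          match s
  9  $ <S> v <D>    $            error: M[<D>, $] is empty

$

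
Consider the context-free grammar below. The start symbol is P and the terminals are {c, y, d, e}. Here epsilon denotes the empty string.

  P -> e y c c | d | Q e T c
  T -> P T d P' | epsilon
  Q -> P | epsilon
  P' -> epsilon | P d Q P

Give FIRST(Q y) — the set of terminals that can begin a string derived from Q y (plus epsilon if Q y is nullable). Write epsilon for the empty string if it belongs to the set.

{d, e, y}

FIRST(P): from P->e y c c we get {e}; from P->d we get {d}; from P->Q e T c we get {d, e}. So FIRST(P) = {d, e}.
FIRST(T): from T->P T d P' we get {d, e}; from T->epsilon we get {epsilon}. So FIRST(T) = {epsilon, d, e}.
FIRST(Q): from Q->P we get {d, e}; from Q->epsilon we get {epsilon}. So FIRST(Q) = {epsilon, d, e}.
FIRST(P'): from P'->epsilon we get {epsilon}; from P'->P d Q P we get {d, e}. So FIRST(P') = {epsilon, d, e}.
FIRST(Q y): take FIRST of each symbol in turn, carrying on past any symbol whose FIRST contains epsilon; result {d, e, y}.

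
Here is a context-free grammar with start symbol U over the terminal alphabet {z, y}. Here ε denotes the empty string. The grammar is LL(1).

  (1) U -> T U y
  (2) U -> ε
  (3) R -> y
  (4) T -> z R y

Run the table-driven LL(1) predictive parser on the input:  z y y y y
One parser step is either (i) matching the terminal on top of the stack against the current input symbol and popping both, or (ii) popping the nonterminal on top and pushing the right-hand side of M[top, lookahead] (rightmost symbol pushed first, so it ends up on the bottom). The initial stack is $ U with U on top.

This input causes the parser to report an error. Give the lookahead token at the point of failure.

step 1: stack=$ U  input=z y y y y $  — expand U -> T U y
step 2: stack=$ y U T  input=z y y y y $  — expand T -> z R y
step 3: stack=$ y U y R z  input=z y y y y $  — match z
step 4: stack=$ y U y R  input=y y y y $  — expand R -> y
step 5: stack=$ y U y y  input=y y y y $  — match y
step 6: stack=$ y U y  input=y y y $  — match y
step 7: stack=$ y U  input=y y $  — expand U -> ε
step 8: stack=$ y  input=y y $  — match y
step 9: stack=$  input=y $  — error: stack empty but input remains

y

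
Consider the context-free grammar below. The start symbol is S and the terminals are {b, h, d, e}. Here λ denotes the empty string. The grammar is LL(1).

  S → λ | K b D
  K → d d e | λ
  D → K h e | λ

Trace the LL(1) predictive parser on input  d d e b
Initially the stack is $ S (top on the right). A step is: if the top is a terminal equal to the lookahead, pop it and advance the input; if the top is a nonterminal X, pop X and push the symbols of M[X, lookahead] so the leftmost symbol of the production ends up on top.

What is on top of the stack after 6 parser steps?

D

step 1: stack=$ S  input=d d e b $  — expand S → K b D
step 2: stack=$ D b K  input=d d e b $  — expand K → d d e
step 3: stack=$ D b e d d  input=d d e b $  — match d
step 4: stack=$ D b e d  input=d e b $  — match d
step 5: stack=$ D b e  input=e b $  — match e
step 6: stack=$ D b  input=b $  — match b
Stack after step 6: $ D (top = D).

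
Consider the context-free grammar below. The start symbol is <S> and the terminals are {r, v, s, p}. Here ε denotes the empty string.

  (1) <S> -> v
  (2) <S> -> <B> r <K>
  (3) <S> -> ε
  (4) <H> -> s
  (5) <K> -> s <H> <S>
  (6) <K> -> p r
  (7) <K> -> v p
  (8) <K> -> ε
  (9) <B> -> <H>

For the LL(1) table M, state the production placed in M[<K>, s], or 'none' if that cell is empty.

FIRST(<H>) = {s}
FIRST(<K>) = {ε, p, s, v}
FIRST(<B>) = {s}  (via <H>)
FIRST(<S>) = {ε, s, v}  (via <B> r <K>)
FOLLOW(<S>) includes $ since <S> is the start symbol.
FOLLOW(<S>): in <K>->s <H> <S>, the suffix after <S> is empty, so FOLLOW(<S>) ⊇ FOLLOW(<K>) = {$}. Thus FOLLOW(<S>) = {$}.
FOLLOW(<K>): in <S>-><B> r <K>, the suffix after <K> is empty, so FOLLOW(<K>) ⊇ FOLLOW(<S>) = {$}. Thus FOLLOW(<K>) = {$}.
For <K> -> s <H> <S>: FIRST(s <H> <S>) = {s}, so it goes in M[<K>, t] for t ∈ {s}.
For <K> -> p r: FIRST(p r) = {p}, so it goes in M[<K>, t] for t ∈ {p}.
For <K> -> v p: FIRST(v p) = {v}, so it goes in M[<K>, t] for t ∈ {v}.
For <K> -> ε: FIRST(ε) = {ε}, so it goes in M[<K>, t] for t ∈ {}; since ε ∈ FIRST, also for every t ∈ FOLLOW(<K>) = {$}.

<K> -> s <H> <S>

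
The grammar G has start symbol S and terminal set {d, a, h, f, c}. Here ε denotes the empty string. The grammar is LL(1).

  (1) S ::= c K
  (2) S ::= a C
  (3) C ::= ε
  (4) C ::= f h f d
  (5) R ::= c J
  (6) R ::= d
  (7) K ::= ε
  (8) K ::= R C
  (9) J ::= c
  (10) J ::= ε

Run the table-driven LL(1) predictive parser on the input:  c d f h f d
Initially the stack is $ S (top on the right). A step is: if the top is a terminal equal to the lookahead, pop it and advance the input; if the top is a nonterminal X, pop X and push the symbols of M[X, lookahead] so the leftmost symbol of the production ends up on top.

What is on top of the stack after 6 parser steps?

step 1: stack=$ S  input=c d f h f d $  — expand S ::= c K
step 2: stack=$ K c  input=c d f h f d $  — match c
step 3: stack=$ K  input=d f h f d $  — expand K ::= R C
step 4: stack=$ C R  input=d f h f d $  — expand R ::= d
step 5: stack=$ C d  input=d f h f d $  — match d
step 6: stack=$ C  input=f h f d $  — expand C ::= f h f d
Stack after step 6: $ d f h f (top = f).

f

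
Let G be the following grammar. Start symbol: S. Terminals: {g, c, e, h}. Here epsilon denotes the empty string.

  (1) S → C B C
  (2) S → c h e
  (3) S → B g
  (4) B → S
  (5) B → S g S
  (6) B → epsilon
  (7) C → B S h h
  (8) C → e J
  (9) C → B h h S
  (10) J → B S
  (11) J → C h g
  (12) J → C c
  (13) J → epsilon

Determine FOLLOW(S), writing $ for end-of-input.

{$, c, e, g, h}

FIRST(S): from S→C B C we get {c, e, g, h}; from S→c h e we get {c}; from S→B g we get {c, e, g, h}. So FIRST(S) = {c, e, g, h}.
FIRST(B): from B→S we get {c, e, g, h}; from B→S g S we get {c, e, g, h}; from B→epsilon we get {epsilon}. So FIRST(B) = {epsilon, c, e, g, h}.
FIRST(C): from C→B S h h we get {c, e, g, h}; from C→e J we get {e}; from C→B h h S we get {c, e, g, h}. So FIRST(C) = {c, e, g, h}.
FIRST(J): from J→B S we get {c, e, g, h}; from J→C h g we get {c, e, g, h}; from J→C c we get {c, e, g, h}; from J→epsilon we get {epsilon}. So FIRST(J) = {epsilon, c, e, g, h}.
FOLLOW(S) includes $ since S is the start symbol.
FOLLOW(B): in S→C B C, B is followed by C with FIRST {c, e, g, h}; in S→B g, B is followed by g with FIRST {g}; in C→B S h h, B is followed by S h h with FIRST {c, e, g, h}; in C→B h h S, B is followed by h h S with FIRST {h}; in J→B S, B is followed by S with FIRST {c, e, g, h}. Thus FOLLOW(B) = {c, e, g, h}.
FOLLOW(S): in B→S, the suffix after S is empty, so FOLLOW(S) ⊇ FOLLOW(B) = {c, e, g, h}; in B→S g S (occurrence 1), S is followed by g S with FIRST {g}; in B→S g S (occurrence 2), the suffix after S is empty, so FOLLOW(S) ⊇ FOLLOW(B) = {c, e, g, h}; in C→B S h h, S is followed by h h with FIRST {h}; in C→B h h S, the suffix after S is empty, so FOLLOW(S) ⊇ FOLLOW(C) = {$, c, e, g, h}; in J→B S, the suffix after S is empty, so FOLLOW(S) ⊇ FOLLOW(J) = {$, c, e, g, h}. Thus FOLLOW(S) = {$, c, e, g, h}.
FOLLOW(C): in S→C B C (occurrence 1), C is followed by B C with FIRST {c, e, g, h}; in S→C B C (occurrence 2), the suffix after C is empty, so FOLLOW(C) ⊇ FOLLOW(S) = {$, c, e, g, h}; in J→C h g, C is followed by h g with FIRST {h}; in J→C c, C is followed by c with FIRST {c}. Thus FOLLOW(C) = {$, c, e, g, h}.
FOLLOW(J): in C→e J, the suffix after J is empty, so FOLLOW(J) ⊇ FOLLOW(C) = {$, c, e, g, h}. Thus FOLLOW(J) = {$, c, e, g, h}.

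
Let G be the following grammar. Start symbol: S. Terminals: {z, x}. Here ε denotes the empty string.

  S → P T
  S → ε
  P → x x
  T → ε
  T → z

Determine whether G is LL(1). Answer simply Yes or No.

FIRST(S) = {ε, x}
FIRST(P) = {x}
FIRST(T) = {ε, z}
FOLLOW(S) = {$}
FOLLOW(P) = {$, z}
FOLLOW(T) = {$}
Each cell of M receives at most one production.

Yes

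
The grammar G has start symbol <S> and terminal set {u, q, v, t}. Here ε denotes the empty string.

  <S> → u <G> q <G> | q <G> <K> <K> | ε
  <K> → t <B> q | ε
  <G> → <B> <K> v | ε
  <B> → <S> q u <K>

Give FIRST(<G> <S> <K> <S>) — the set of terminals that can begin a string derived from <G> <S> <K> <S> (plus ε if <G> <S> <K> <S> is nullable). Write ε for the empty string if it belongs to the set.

{ε, q, t, u}

FIRST(<S>) = {ε, q, u}
FIRST(<K>) = {ε, t}
FIRST(<B>) = {q, u}  (via <S> q u <K>)
FIRST(<G>) = {ε, q, u}  (via <B> <K> v)
FIRST(<G> <S> <K> <S>): take FIRST of each symbol in turn, carrying on past any symbol whose FIRST contains ε; result {ε, q, t, u}.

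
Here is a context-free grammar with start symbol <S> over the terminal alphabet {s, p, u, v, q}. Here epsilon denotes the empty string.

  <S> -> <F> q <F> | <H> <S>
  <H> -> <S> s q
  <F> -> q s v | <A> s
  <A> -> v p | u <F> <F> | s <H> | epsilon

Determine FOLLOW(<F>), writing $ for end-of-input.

{$, q, s, u, v}

FIRST(<A>): from <A>->v p we get {v}; from <A>->u <F> <F> we get {u}; from <A>->s <H> we get {s}; from <A>->epsilon we get {epsilon}. So FIRST(<A>) = {epsilon, s, u, v}.
FIRST(<F>): from <F>->q s v we get {q}; from <F>-><A> s we get {s, u, v}. So FIRST(<F>) = {q, s, u, v}.
FIRST(<S>): from <S>-><F> q <F> we get {q, s, u, v}; from <S>-><H> <S> we get {q, s, u, v}. So FIRST(<S>) = {q, s, u, v}.
FIRST(<H>): from <H>-><S> s q we get {q, s, u, v}. So FIRST(<H>) = {q, s, u, v}.
FOLLOW(<S>) includes $ since <S> is the start symbol.
FOLLOW(<S>): in <S>-><H> <S>, the suffix after <S> is empty (adds nothing new); in <H>-><S> s q, <S> is followed by s q with FIRST {s}. Thus FOLLOW(<S>) = {$, s}.
FOLLOW(<A>): in <F>-><A> s, <A> is followed by s with FIRST {s}. Thus FOLLOW(<A>) = {s}.
FOLLOW(<H>): in <S>-><H> <S>, <H> is followed by <S> with FIRST {q, s, u, v}; in <A>->s <H>, the suffix after <H> is empty, so FOLLOW(<H>) ⊇ FOLLOW(<A>) = {s}. Thus FOLLOW(<H>) = {q, s, u, v}.
FOLLOW(<F>): in <S>-><F> q <F> (occurrence 1), <F> is followed by q <F> with FIRST {q}; in <S>-><F> q <F> (occurrence 2), the suffix after <F> is empty, so FOLLOW(<F>) ⊇ FOLLOW(<S>) = {$, s}; in <A>->u <F> <F> (occurrence 1), <F> is followed by <F> with FIRST {q, s, u, v}; in <A>->u <F> <F> (occurrence 2), the suffix after <F> is empty, so FOLLOW(<F>) ⊇ FOLLOW(<A>) = {s}. Thus FOLLOW(<F>) = {$, q, s, u, v}.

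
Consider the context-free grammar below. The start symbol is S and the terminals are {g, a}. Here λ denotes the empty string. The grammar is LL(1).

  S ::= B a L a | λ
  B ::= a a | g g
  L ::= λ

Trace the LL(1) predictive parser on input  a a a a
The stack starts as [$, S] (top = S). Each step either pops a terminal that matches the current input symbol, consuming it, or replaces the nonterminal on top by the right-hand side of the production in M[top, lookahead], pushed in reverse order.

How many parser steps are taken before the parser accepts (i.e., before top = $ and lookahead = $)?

     Stack        Input      Action
  1  $ S          a a a a $  expand S ::= B a L a
  2  $ a L a B    a a a a $  expand B ::= a a
  3  $ a L a a a  a a a a $  match a
  4  $ a L a a    a a a $    match a
  5  $ a L a      a a $      match a
  6  $ a L        a $        expand L ::= λ
  7  $ a          a $        match a
Accept reached after 7 steps.

7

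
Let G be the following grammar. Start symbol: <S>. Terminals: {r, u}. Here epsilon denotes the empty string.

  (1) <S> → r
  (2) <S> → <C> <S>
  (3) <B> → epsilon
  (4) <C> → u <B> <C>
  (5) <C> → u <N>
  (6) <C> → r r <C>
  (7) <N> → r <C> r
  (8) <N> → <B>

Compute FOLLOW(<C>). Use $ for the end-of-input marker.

{r, u}

FIRST(<B>) = {epsilon}
FIRST(<C>) = {r, u}
FIRST(<S>) = {r, u}  (via <C> <S>)
FIRST(<N>) = {epsilon, r}  (via <B>)
FOLLOW(<S>) includes $ since <S> is the start symbol.
FOLLOW(<S>): in <S>→<C> <S>, the suffix after <S> is empty (adds nothing new). Thus FOLLOW(<S>) = {$}.
FOLLOW(<C>): in <S>→<C> <S>, <C> is followed by <S> with FIRST {r, u}; in <C>→u <B> <C>, the suffix after <C> is empty (adds nothing new); in <C>→r r <C>, the suffix after <C> is empty (adds nothing new); in <N>→r <C> r, <C> is followed by r with FIRST {r}. Thus FOLLOW(<C>) = {r, u}.
FOLLOW(<N>): in <C>→u <N>, the suffix after <N> is empty, so FOLLOW(<N>) ⊇ FOLLOW(<C>) = {r, u}. Thus FOLLOW(<N>) = {r, u}.
FOLLOW(<B>): in <C>→u <B> <C>, <B> is followed by <C> with FIRST {r, u}; in <N>→<B>, the suffix after <B> is empty, so FOLLOW(<B>) ⊇ FOLLOW(<N>) = {r, u}. Thus FOLLOW(<B>) = {r, u}.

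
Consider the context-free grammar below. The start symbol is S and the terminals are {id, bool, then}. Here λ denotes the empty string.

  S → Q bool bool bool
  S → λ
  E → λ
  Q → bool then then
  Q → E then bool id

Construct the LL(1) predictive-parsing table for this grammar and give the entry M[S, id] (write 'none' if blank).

FIRST(E) = {λ}
FIRST(Q) = {bool, then}  (via E then bool id)
FIRST(S) = {λ, bool, then}  (via Q bool bool bool)
FOLLOW(S) includes $ since S is the start symbol.
FOLLOW(S): S appears on no right-hand side. Thus FOLLOW(S) = {$}.
For S → Q bool bool bool: FIRST(Q bool bool bool) = {bool, then}, so it goes in M[S, t] for t ∈ {bool, then}.
For S → λ: FIRST(λ) = {λ}, so it goes in M[S, t] for t ∈ {}; since λ ∈ FIRST, also for every t ∈ FOLLOW(S) = {$}.
None of these place a production in M[S, id].

none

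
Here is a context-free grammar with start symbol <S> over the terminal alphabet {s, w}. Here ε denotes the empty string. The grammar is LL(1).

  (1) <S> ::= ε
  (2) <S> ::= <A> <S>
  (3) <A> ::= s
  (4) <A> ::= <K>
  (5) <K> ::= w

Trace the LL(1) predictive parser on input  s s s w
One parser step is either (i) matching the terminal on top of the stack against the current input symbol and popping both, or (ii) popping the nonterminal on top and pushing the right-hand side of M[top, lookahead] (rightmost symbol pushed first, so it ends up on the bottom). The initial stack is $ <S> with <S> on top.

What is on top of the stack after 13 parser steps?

step 1: stack=$ <S>  input=s s s w $  — expand <S> ::= <A> <S>
step 2: stack=$ <S> <A>  input=s s s w $  — expand <A> ::= s
step 3: stack=$ <S> s  input=s s s w $  — match s
step 4: stack=$ <S>  input=s s w $  — expand <S> ::= <A> <S>
step 5: stack=$ <S> <A>  input=s s w $  — expand <A> ::= s
step 6: stack=$ <S> s  input=s s w $  — match s
step 7: stack=$ <S>  input=s w $  — expand <S> ::= <A> <S>
step 8: stack=$ <S> <A>  input=s w $  — expand <A> ::= s
step 9: stack=$ <S> s  input=s w $  — match s
step 10: stack=$ <S>  input=w $  — expand <S> ::= <A> <S>
step 11: stack=$ <S> <A>  input=w $  — expand <A> ::= <K>
step 12: stack=$ <S> <K>  input=w $  — expand <K> ::= w
step 13: stack=$ <S> w  input=w $  — match w
Stack after step 13: $ <S> (top = <S>).

<S>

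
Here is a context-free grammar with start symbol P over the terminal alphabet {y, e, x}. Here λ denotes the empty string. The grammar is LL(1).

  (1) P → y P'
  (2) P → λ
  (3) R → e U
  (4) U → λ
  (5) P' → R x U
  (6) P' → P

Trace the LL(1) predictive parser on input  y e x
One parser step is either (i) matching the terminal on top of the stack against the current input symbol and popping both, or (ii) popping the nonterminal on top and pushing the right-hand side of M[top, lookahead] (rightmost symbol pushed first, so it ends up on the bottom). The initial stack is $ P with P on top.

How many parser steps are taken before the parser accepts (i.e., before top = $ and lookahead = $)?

8

step 1: stack=$ P  input=y e x $  — expand P → y P'
step 2: stack=$ P' y  input=y e x $  — match y
step 3: stack=$ P'  input=e x $  — expand P' → R x U
step 4: stack=$ U x R  input=e x $  — expand R → e U
step 5: stack=$ U x U e  input=e x $  — match e
step 6: stack=$ U x U  input=x $  — expand U → λ
step 7: stack=$ U x  input=x $  — match x
step 8: stack=$ U  input=$  — expand U → λ
Accept reached after 8 steps.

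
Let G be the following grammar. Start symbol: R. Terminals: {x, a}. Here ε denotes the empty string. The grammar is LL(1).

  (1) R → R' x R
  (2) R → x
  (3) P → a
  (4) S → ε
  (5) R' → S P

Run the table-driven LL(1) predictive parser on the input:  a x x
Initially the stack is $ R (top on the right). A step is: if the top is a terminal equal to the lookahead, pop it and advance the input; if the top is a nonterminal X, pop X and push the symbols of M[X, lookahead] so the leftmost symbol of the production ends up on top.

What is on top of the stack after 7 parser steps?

step 1: stack=$ R  input=a x x $  — expand R → R' x R
step 2: stack=$ R x R'  input=a x x $  — expand R' → S P
step 3: stack=$ R x P S  input=a x x $  — expand S → ε
step 4: stack=$ R x P  input=a x x $  — expand P → a
step 5: stack=$ R x a  input=a x x $  — match a
step 6: stack=$ R x  input=x x $  — match x
step 7: stack=$ R  input=x $  — expand R → x
Stack after step 7: $ x (top = x).

x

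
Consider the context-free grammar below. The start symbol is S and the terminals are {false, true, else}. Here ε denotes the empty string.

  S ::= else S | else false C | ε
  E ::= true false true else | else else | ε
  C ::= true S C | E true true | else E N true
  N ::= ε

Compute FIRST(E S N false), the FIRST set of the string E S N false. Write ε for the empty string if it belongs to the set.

{else, false, true}

FIRST(S): from S::=else S we get {else}; from S::=else false C we get {else}; from S::=ε we get {ε}. So FIRST(S) = {ε, else}.
FIRST(E): from E::=true false true else we get {true}; from E::=else else we get {else}; from E::=ε we get {ε}. So FIRST(E) = {ε, else, true}.
FIRST(N): from N::=ε we get {ε}. So FIRST(N) = {ε}.
FIRST(C): from C::=true S C we get {true}; from C::=E true true we get {else, true}; from C::=else E N true we get {else}. So FIRST(C) = {else, true}.
FIRST(E S N false): take FIRST of each symbol in turn, carrying on past any symbol whose FIRST contains ε; result {else, false, true}.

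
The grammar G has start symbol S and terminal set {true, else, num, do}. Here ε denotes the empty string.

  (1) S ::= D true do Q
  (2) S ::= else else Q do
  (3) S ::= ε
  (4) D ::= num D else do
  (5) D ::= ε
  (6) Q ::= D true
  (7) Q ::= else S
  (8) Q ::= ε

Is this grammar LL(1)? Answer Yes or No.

Yes

FIRST(S) = {ε, else, num, true}
FIRST(D) = {ε, num}
FIRST(Q) = {ε, else, num, true}
FOLLOW(S) = {$, do}
FOLLOW(D) = {else, true}
FOLLOW(Q) = {$, do}
Each cell of M receives at most one production.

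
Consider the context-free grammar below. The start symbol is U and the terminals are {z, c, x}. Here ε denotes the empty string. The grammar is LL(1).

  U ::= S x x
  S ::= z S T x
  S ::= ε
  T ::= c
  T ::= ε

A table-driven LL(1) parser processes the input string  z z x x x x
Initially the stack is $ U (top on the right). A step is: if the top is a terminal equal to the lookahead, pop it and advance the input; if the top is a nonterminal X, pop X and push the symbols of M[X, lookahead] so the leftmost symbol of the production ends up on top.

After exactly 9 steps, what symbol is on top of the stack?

x

step 1: stack=$ U  input=z z x x x x $  — expand U ::= S x x
step 2: stack=$ x x S  input=z z x x x x $  — expand S ::= z S T x
step 3: stack=$ x x x T S z  input=z z x x x x $  — match z
step 4: stack=$ x x x T S  input=z x x x x $  — expand S ::= z S T x
step 5: stack=$ x x x T x T S z  input=z x x x x $  — match z
step 6: stack=$ x x x T x T S  input=x x x x $  — expand S ::= ε
step 7: stack=$ x x x T x T  input=x x x x $  — expand T ::= ε
step 8: stack=$ x x x T x  input=x x x x $  — match x
step 9: stack=$ x x x T  input=x x x $  — expand T ::= ε
Stack after step 9: $ x x x (top = x).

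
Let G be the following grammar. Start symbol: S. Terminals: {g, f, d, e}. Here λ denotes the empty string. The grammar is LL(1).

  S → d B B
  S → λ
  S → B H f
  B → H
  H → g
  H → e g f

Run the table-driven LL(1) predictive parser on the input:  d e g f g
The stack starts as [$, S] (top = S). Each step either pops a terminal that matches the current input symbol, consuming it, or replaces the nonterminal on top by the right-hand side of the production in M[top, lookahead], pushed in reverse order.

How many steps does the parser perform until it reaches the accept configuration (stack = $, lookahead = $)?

10

      Stack      Input        Action
   1  $ S        d e g f g $  expand S → d B B
   2  $ B B d    d e g f g $  match d
   3  $ B B      e g f g $    expand B → H
   4  $ B H      e g f g $    expand H → e g f
   5  $ B f g e  e g f g $    match e
   6  $ B f g    g f g $      match g
   7  $ B f      f g $        match f
   8  $ B        g $          expand B → H
   9  $ H        g $          expand H → g
  10  $ g        g $          match g
Accept reached after 10 steps.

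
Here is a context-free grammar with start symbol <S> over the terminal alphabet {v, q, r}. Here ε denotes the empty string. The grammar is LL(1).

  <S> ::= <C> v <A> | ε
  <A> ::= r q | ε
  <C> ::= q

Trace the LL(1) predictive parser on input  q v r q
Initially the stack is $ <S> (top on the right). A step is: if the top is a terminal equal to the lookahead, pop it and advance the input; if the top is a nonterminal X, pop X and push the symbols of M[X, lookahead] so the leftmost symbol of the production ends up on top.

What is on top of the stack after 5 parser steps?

r

     Stack        Input      Action
  1  $ <S>        q v r q $  expand <S> ::= <C> v <A>
  2  $ <A> v <C>  q v r q $  expand <C> ::= q
  3  $ <A> v q    q v r q $  match q
  4  $ <A> v      v r q $    match v
  5  $ <A>        r q $      expand <A> ::= r q
Stack after step 5: $ q r (top = r).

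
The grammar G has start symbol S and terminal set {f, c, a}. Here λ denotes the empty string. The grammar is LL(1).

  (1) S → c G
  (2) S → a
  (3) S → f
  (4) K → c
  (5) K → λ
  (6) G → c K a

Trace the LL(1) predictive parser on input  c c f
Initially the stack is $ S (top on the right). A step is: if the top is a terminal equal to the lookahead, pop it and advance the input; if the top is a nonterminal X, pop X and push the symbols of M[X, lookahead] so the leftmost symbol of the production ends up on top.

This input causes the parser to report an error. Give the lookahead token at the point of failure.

     Stack    Input    Action
  1  $ S      c c f $  expand S → c G
  2  $ G c    c c f $  match c
  3  $ G      c f $    expand G → c K a
  4  $ a K c  c f $    match c
  5  $ a K    f $      error: M[K, f] is empty

f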